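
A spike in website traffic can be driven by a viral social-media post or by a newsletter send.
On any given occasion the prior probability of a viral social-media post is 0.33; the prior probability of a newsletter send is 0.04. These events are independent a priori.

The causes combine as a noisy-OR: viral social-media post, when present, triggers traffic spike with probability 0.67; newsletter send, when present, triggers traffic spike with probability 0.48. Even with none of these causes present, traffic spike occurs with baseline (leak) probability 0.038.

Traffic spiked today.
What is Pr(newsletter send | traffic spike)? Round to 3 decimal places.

Pr(newsletter send | traffic spike) ≈ 0.092

Under noisy-OR, P(traffic spike | causes) = 1 − (1−0.038)·∏(1−qᵢ) over the active causes.
P(traffic spike) = 0.038×0.67×0.96 + 0.49976×0.67×0.04 + 0.68254×0.33×0.96 + 0.834921×0.33×0.04 = 0.024442 + 0.013394 + 0.216229 + 0.011021 = 0.265086
Restricting to configurations with newsletter send present: 0.013394 + 0.011021 = 0.024415.
P(newsletter send | traffic spike) = 0.024415 / 0.265086 ≈ 0.092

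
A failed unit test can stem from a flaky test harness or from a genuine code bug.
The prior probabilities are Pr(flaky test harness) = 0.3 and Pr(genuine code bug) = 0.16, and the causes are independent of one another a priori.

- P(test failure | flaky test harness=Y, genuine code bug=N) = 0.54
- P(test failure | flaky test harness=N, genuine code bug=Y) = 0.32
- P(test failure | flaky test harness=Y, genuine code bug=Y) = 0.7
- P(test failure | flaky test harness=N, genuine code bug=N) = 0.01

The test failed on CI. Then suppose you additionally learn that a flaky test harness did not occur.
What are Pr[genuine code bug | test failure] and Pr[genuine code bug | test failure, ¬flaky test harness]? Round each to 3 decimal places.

Pr[genuine code bug | test failure] ≈ 0.328; Pr[genuine code bug | test failure, ¬flaky test harness] ≈ 0.859

Sum P(test failure|·) weighted by the priors over the 4 (flaky test harness, genuine code bug) configurations:
  P(test failure) = 0.01·0.7·0.84 + 0.32·0.7·0.16 + 0.54·0.3·0.84 + 0.7·0.3·0.16
        = 0.005880 + 0.035840 + 0.136080 + 0.033600 = 0.211400
Configurations with genuine code bug contribute 0.069440, so
  P(genuine code bug | test failure) = 0.069440 / 0.211400 ≈ 0.328

Now condition on the additional information:
For the numerator, keep only genuine code bug=true terms: 0.32*0.16 = 0.051200
The normalizing constant is 0.01*0.84 + 0.32*0.16 = 0.059600
Posterior = 0.051200 / 0.059600 ≈ 0.859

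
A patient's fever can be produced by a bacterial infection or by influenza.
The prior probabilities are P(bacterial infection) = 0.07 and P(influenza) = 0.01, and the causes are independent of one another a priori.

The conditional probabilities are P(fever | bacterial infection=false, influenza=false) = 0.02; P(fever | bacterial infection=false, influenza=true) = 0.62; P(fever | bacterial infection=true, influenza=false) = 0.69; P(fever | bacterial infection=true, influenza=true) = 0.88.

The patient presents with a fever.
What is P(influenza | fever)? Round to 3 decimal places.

Numerator (weight on configurations with influenza): 0.005766 + 0.000616 = 0.006382
Normalizer over all consistent configurations: 0.02·0.93·0.99 + 0.62·0.93·0.01 + 0.69·0.07·0.99 + 0.88·0.07·0.01 = 0.072613
Posterior = 0.006382 / 0.072613 ≈ 0.088

P(influenza | fever) ≈ 0.088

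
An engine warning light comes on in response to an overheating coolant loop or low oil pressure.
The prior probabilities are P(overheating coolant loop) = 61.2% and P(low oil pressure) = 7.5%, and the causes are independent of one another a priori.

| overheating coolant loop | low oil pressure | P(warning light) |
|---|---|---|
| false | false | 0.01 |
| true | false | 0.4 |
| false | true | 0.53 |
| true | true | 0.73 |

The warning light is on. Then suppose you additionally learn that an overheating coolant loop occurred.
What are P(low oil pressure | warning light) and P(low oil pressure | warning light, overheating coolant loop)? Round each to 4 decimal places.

P(low oil pressure | warning light) ≈ 0.1754; P(low oil pressure | warning light, overheating coolant loop) ≈ 0.1289

P(warning light) = 0.01·0.388·0.925 + 0.53·0.388·0.075 + 0.4·0.612·0.925 + 0.73·0.612·0.075 = 0.003589 + 0.015423 + 0.226440 + 0.033507 = 0.278959
Of this, 0.048930 comes from 0.015423 + 0.033507 (the low oil pressure=true cases).
P(low oil pressure | warning light) = 0.048930 / 0.278959 ≈ 0.1754

With the extra evidence:
P(warning light | overheating coolant loop) = 0.4×0.925 + 0.73×0.075 = 0.370000 + 0.054750 = 0.424750
Restricting to configurations with low oil pressure present: 0.73×0.075 = 0.054750.
P(low oil pressure | warning light, overheating coolant loop) = 0.054750 / 0.424750 ≈ 0.1289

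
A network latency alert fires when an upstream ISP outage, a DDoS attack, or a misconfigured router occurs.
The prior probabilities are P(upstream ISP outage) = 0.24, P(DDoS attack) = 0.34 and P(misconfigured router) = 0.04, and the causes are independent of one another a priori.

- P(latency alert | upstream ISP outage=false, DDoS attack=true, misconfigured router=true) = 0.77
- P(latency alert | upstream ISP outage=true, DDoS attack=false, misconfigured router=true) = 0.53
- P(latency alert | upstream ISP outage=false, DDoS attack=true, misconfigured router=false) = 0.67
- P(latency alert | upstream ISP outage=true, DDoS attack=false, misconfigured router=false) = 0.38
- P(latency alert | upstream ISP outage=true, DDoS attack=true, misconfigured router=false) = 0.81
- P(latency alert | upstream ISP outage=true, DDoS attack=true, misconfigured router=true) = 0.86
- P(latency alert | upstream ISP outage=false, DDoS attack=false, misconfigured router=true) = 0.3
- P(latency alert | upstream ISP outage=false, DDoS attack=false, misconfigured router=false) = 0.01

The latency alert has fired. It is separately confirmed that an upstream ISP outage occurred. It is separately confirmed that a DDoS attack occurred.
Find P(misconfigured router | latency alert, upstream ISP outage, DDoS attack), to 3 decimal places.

P(misconfigured router | latency alert, upstream ISP outage, DDoS attack) ≈ 0.042

By total probability over both values of misconfigured router:
  P(latency alert | upstream ISP outage, DDoS attack) = 0.81×0.96 + 0.86×0.04
        = 0.777600 + 0.034400 = 0.812000
Configurations with misconfigured router contribute 0.034400, so
  P(misconfigured router | latency alert, upstream ISP outage, DDoS attack) = 0.034400 / 0.812000 ≈ 0.042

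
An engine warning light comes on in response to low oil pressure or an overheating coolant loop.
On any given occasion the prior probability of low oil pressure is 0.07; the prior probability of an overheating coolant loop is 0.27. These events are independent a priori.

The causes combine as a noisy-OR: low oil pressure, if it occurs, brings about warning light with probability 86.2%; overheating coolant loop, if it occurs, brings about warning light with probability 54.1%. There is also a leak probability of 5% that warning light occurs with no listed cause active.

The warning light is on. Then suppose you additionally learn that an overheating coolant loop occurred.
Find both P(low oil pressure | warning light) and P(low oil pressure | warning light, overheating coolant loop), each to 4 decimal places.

Under noisy-OR, P(warning light | causes) = 1 − (1−0.05)·∏(1−qᵢ) over the active causes.
Numerator (weight on configurations with low oil pressure): 0.044401 + 0.017763 = 0.062164
Denominator P(warning light): 0.05×0.93×0.73 + 0.56395×0.93×0.27 + 0.8689×0.07×0.73 + 0.939825×0.07×0.27 = 0.237717
P(low oil pressure | warning light) = 0.062164/0.237717 ≈ 0.2615

With the extra evidence:
By total probability over both values of low oil pressure:
  P(warning light | overheating coolant loop) = 0.56395×0.93 + 0.939825×0.07
        = 0.524474 + 0.065788 = 0.590262
The terms with low oil pressure present sum to 0.065788, so
  P(low oil pressure | warning light, overheating coolant loop) = 0.065788 / 0.590262 ≈ 0.1115
Conditioning on overheating coolant loop lowers the posterior on low oil pressure: the classic explaining-away effect in a common-effect structure.

P(low oil pressure | warning light) ≈ 0.2615; P(low oil pressure | warning light, overheating coolant loop) ≈ 0.1115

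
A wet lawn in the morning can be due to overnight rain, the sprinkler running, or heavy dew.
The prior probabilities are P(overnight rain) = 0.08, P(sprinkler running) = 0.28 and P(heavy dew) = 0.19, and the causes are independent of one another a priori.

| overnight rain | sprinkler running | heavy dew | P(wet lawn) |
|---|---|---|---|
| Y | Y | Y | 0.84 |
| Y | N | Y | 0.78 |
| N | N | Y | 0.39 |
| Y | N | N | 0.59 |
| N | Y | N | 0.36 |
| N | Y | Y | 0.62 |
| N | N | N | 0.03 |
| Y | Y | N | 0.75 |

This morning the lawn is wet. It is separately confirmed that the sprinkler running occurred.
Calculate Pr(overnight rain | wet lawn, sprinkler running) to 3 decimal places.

Pr(overnight rain | wet lawn, sprinkler running) ≈ 0.140

By total probability over the 4 (overnight rain, heavy dew) configurations:
  P(wet lawn | sprinkler running) = 0.36·0.92·0.81 + 0.62·0.92·0.19 + 0.75·0.08·0.81 + 0.84·0.08·0.19
        = 0.268272 + 0.108376 + 0.048600 + 0.012768 = 0.438016
Configurations with overnight rain contribute 0.061368, so
  P(overnight rain | wet lawn, sprinkler running) = 0.061368 / 0.438016 ≈ 0.140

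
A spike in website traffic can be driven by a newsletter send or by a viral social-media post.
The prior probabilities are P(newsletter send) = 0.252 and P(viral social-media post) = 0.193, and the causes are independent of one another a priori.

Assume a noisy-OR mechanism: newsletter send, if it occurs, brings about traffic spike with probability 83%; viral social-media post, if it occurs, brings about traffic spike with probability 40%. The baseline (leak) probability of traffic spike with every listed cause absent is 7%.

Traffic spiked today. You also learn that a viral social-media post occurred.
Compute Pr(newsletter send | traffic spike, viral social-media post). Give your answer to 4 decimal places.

Under noisy-OR, P(traffic spike | causes) = 1 − (1−0.07)·∏(1−qᵢ) over the active causes.
By total probability over both values of newsletter send:
  P(traffic spike | viral social-media post) = 0.442*0.748 + 0.90514*0.252
        = 0.330616 + 0.228095 = 0.558711
Keeping only the newsletter send-present terms gives 0.228095, so
  P(newsletter send | traffic spike, viral social-media post) = 0.228095 / 0.558711 ≈ 0.4083

Pr(newsletter send | traffic spike, viral social-media post) ≈ 0.4083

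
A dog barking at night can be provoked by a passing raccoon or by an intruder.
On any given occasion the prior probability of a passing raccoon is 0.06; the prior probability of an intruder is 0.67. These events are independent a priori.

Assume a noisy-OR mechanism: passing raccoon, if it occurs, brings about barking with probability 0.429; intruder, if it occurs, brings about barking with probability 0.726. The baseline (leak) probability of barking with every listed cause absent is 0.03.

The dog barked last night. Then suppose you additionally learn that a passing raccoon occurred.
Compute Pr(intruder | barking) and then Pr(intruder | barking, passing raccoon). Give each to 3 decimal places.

Under noisy-OR, P(barking | causes) = 1 − (1−0.03)·∏(1−qᵢ) over the active causes.
P(barking) = 0.03×0.94×0.33 + 0.73422×0.94×0.67 + 0.44613×0.06×0.33 + 0.84824×0.06×0.67 = 0.009306 + 0.462412 + 0.008833 + 0.034099 = 0.514650
Of this, 0.496511 comes from 0.462412 + 0.034099 (the intruder=true cases).
So P(intruder | barking) = 0.496511/0.514650 ≈ 0.965.

With the extra evidence:
Numerator (weight on configurations with intruder): 0.84824*0.67 = 0.568321
Normalizer over all consistent configurations: 0.44613*0.33 + 0.84824*0.67 = 0.715544
Posterior = 0.568321 / 0.715544 ≈ 0.794
This is intercausal reasoning (explaining away): once passing raccoon accounts for the barking, intruder becomes less likely.

Pr(intruder | barking) ≈ 0.965; Pr(intruder | barking, passing raccoon) ≈ 0.794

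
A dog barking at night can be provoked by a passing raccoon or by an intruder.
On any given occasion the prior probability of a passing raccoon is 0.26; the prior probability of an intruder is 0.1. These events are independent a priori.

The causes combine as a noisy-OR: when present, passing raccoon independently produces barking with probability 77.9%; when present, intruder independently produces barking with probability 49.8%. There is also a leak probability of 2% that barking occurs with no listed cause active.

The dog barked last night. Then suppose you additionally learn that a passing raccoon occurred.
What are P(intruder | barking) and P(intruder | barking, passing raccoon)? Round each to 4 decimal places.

P(intruder | barking) ≈ 0.2361; P(intruder | barking, passing raccoon) ≈ 0.1122

Under noisy-OR, P(barking | causes) = 1 − (1−0.02)·∏(1−qᵢ) over the active causes.
For the numerator, keep only intruder=true terms: 0.037595 + 0.023173 = 0.060768
Denominator P(barking): 0.02×0.74×0.9 + 0.50804×0.74×0.1 + 0.78342×0.26×0.9 + 0.891277×0.26×0.1 = 0.257408
P(intruder | barking) = 0.060768/0.257408 ≈ 0.2361

Now condition on the additional information:
P(barking | passing raccoon) = 0.78342×0.9 + 0.891277×0.1 = 0.705078 + 0.089128 = 0.794206
Restricting to configurations with intruder present: 0.891277×0.1 = 0.089128.
Hence the posterior is 0.089128/0.794206 ≈ 0.1122.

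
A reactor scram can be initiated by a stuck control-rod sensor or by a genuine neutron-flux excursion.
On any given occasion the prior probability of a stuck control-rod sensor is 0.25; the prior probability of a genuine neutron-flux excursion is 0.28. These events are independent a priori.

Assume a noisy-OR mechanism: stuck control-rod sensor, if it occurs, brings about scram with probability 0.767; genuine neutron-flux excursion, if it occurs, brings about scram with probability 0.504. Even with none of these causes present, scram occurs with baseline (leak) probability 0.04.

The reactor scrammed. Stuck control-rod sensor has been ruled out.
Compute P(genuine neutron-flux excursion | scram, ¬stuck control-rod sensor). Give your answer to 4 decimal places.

P(genuine neutron-flux excursion | scram, ¬stuck control-rod sensor) ≈ 0.8359

Under noisy-OR, P(scram | causes) = 1 − (1−0.04)·∏(1−qᵢ) over the active causes.
For the numerator, keep only genuine neutron-flux excursion=true terms: 0.52384*0.28 = 0.146675
Denominator P(scram | ¬stuck control-rod sensor): 0.04*0.72 + 0.52384*0.28 = 0.175475
Posterior = 0.146675 / 0.175475 ≈ 0.8359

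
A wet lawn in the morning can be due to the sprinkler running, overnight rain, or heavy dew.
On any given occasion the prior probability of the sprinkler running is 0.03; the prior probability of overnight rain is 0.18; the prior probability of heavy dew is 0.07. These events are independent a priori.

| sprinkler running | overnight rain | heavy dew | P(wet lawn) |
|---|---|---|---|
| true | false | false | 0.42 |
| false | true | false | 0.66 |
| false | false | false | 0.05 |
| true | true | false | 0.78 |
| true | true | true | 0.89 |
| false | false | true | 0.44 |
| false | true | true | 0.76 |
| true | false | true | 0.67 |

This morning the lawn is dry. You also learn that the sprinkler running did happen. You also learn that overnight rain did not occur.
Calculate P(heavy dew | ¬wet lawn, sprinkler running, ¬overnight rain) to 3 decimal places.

P(heavy dew | ¬wet lawn, sprinkler running, ¬overnight rain) ≈ 0.041

Weight on heavy dew=true, given the evidence: 0.33×0.07 = 0.023100
Denominator P(¬wet lawn | sprinkler running, ¬overnight rain): 0.58×0.93 + 0.33×0.07 = 0.562500
P(heavy dew | ¬wet lawn, sprinkler running, ¬overnight rain) = 0.023100/0.562500 ≈ 0.041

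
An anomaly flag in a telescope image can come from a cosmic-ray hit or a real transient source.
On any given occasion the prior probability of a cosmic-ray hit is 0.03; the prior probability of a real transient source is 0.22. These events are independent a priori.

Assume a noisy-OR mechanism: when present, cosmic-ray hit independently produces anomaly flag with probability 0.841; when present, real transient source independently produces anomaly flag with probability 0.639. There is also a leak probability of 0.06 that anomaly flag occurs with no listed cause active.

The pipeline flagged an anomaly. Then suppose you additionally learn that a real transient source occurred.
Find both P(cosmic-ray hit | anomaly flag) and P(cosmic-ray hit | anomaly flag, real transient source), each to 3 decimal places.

P(cosmic-ray hit | anomaly flag) ≈ 0.123; P(cosmic-ray hit | anomaly flag, real transient source) ≈ 0.042

Under noisy-OR, P(anomaly flag | causes) = 1 − (1−0.06)·∏(1−qᵢ) over the active causes.
P(anomaly flag) = 0.06×0.97×0.78 + 0.66066×0.97×0.22 + 0.85054×0.03×0.78 + 0.946045×0.03×0.22 = 0.045396 + 0.140985 + 0.019903 + 0.006244 = 0.212528
Restricting to configurations with cosmic-ray hit present: 0.019903 + 0.006244 = 0.026147.
P(cosmic-ray hit | anomaly flag) = 0.026147 / 0.212528 ≈ 0.123

Now also conditioning on real transient source=true:
P(anomaly flag | real transient source) = 0.66066*0.97 + 0.946045*0.03 = 0.640840 + 0.028381 = 0.669221
The cosmic-ray hit-present share is 0.946045*0.03 = 0.028381.
P(cosmic-ray hit | anomaly flag, real transient source) = 0.028381 / 0.669221 ≈ 0.042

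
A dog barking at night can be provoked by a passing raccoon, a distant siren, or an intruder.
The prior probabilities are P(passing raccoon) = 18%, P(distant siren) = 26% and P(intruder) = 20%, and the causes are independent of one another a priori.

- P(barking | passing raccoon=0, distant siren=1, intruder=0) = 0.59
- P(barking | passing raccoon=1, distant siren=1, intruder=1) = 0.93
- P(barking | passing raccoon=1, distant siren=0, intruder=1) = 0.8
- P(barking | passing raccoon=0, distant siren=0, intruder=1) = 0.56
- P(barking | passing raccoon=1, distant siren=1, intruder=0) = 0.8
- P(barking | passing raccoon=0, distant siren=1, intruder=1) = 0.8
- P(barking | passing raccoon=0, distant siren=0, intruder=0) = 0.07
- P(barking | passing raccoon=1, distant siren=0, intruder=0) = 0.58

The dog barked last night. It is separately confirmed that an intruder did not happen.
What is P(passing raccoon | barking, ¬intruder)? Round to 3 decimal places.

By total probability over the 4 (passing raccoon, distant siren) configurations:
  P(barking | ¬intruder) = 0.07*0.82*0.74 + 0.59*0.82*0.26 + 0.58*0.18*0.74 + 0.8*0.18*0.26
        = 0.042476 + 0.125788 + 0.077256 + 0.037440 = 0.282960
The terms with passing raccoon present sum to 0.114696, so
  P(passing raccoon | barking, ¬intruder) = 0.114696 / 0.282960 ≈ 0.405

P(passing raccoon | barking, ¬intruder) ≈ 0.405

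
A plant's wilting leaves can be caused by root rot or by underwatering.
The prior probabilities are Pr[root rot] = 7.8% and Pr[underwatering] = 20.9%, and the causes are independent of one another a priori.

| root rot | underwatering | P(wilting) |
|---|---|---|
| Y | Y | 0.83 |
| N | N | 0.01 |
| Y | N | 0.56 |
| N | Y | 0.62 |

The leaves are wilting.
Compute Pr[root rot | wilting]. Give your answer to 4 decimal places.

Pr[root rot | wilting] ≈ 0.2750

Numerator (weight on configurations with root rot): 0.034551 + 0.013531 = 0.048082
Normalizer over all consistent configurations: 0.01×0.922×0.791 + 0.62×0.922×0.209 + 0.56×0.078×0.791 + 0.83×0.078×0.209 = 0.174848
P(root rot | wilting) = 0.048082/0.174848 ≈ 0.2750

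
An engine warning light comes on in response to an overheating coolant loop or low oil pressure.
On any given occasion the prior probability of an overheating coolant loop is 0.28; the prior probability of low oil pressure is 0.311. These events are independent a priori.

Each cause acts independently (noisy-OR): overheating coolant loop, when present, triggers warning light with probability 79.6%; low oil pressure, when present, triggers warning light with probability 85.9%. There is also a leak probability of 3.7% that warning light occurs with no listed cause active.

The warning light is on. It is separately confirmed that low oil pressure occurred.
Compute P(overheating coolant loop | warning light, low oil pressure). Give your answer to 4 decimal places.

Under noisy-OR, P(warning light | causes) = 1 − (1−0.037)·∏(1−qᵢ) over the active causes.
Weight on overheating coolant loop=true, given the evidence: 0.9723*0.28 = 0.272244
Denominator P(warning light | low oil pressure): 0.864217*0.72 + 0.9723*0.28 = 0.894480
P(overheating coolant loop | warning light, low oil pressure) = 0.272244/0.894480 ≈ 0.3044

P(overheating coolant loop | warning light, low oil pressure) ≈ 0.3044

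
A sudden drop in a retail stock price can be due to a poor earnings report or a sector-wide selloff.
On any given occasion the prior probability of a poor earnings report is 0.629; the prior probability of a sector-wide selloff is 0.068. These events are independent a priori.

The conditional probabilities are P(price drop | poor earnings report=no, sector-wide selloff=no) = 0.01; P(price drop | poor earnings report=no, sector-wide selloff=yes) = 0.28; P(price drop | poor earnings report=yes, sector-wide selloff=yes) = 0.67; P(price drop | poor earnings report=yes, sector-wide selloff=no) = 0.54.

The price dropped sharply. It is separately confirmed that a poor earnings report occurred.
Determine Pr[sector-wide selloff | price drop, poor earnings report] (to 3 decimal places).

Pr[sector-wide selloff | price drop, poor earnings report] ≈ 0.083

P(price drop | poor earnings report) = 0.54·0.932 + 0.67·0.068 = 0.503280 + 0.045560 = 0.548840
Restricting to configurations with sector-wide selloff present: 0.67·0.068 = 0.045560.
So P(sector-wide selloff | price drop, poor earnings report) = 0.045560/0.548840 ≈ 0.083.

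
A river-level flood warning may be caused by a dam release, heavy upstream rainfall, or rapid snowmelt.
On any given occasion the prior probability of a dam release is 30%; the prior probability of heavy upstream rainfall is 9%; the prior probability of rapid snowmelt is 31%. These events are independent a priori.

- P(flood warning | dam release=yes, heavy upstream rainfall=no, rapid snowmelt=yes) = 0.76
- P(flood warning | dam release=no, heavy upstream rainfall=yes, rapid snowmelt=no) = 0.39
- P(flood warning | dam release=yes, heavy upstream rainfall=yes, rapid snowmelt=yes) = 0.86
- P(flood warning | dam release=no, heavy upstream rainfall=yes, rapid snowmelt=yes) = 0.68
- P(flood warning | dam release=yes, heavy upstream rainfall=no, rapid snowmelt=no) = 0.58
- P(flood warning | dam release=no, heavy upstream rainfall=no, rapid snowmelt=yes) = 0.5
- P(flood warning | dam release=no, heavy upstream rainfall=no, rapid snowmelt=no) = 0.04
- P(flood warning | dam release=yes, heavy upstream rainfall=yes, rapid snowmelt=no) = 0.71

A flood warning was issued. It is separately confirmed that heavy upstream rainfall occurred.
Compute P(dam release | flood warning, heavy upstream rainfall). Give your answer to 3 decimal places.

P(flood warning | heavy upstream rainfall) = 0.39×0.7×0.69 + 0.68×0.7×0.31 + 0.71×0.3×0.69 + 0.86×0.3×0.31 = 0.188370 + 0.147560 + 0.146970 + 0.079980 = 0.562880
Restricting to configurations with dam release present: 0.146970 + 0.079980 = 0.226950.
So P(dam release | flood warning, heavy upstream rainfall) = 0.226950/0.562880 ≈ 0.403.

P(dam release | flood warning, heavy upstream rainfall) ≈ 0.403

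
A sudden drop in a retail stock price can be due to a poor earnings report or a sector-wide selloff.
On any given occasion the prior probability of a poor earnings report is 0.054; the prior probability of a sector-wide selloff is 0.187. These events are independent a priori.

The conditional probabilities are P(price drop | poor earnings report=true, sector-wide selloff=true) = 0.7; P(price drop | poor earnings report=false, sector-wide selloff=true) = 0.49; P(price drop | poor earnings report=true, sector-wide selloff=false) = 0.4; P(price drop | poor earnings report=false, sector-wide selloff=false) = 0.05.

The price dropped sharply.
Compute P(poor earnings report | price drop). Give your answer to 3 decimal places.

P(price drop) = 0.05*0.946*0.813 + 0.49*0.946*0.187 + 0.4*0.054*0.813 + 0.7*0.054*0.187 = 0.038455 + 0.086682 + 0.017561 + 0.007069 = 0.149767
Restricting to configurations with poor earnings report present: 0.017561 + 0.007069 = 0.024630.
P(poor earnings report | price drop) = 0.024630 / 0.149767 ≈ 0.164

P(poor earnings report | price drop) ≈ 0.164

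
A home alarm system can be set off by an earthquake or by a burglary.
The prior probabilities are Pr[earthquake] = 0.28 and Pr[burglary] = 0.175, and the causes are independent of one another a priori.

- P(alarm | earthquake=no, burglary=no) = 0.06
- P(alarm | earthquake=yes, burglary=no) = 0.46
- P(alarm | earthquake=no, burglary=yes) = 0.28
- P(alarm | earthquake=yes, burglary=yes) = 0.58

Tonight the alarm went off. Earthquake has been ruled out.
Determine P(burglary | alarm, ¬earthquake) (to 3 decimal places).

P(burglary | alarm, ¬earthquake) ≈ 0.497

P(alarm | ¬earthquake) = 0.06·0.825 + 0.28·0.175 = 0.049500 + 0.049000 = 0.098500
The burglary-present share is 0.28·0.175 = 0.049000.
So P(burglary | alarm, ¬earthquake) = 0.049000/0.098500 ≈ 0.497.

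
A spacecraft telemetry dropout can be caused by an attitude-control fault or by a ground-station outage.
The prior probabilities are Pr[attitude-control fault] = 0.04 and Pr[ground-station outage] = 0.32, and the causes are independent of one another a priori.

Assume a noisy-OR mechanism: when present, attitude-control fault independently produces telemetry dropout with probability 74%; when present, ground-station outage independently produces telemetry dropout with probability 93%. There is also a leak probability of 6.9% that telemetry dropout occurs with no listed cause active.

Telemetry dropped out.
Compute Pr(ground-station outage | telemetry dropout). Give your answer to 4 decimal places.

Pr(ground-station outage | telemetry dropout) ≈ 0.8203

Under noisy-OR, P(telemetry dropout | causes) = 1 − (1−0.069)·∏(1−qᵢ) over the active causes.
For the numerator, keep only ground-station outage=true terms: 0.287180 + 0.012583 = 0.299763
The normalizing constant is 0.069·0.96·0.68 + 0.93483·0.96·0.32 + 0.75794·0.04·0.68 + 0.983056·0.04·0.32 = 0.365422
P(ground-station outage | telemetry dropout) = 0.299763/0.365422 ≈ 0.8203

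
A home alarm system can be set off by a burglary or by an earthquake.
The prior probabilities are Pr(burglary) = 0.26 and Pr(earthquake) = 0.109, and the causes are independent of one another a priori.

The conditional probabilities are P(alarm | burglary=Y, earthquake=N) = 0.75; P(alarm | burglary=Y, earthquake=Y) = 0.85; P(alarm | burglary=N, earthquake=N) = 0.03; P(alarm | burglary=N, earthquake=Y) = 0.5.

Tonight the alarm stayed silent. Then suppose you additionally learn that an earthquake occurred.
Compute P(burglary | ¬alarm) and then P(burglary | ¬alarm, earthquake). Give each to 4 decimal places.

P(¬alarm) = 0.97×0.74×0.891 + 0.5×0.74×0.109 + 0.25×0.26×0.891 + 0.15×0.26×0.109 = 0.639560 + 0.040330 + 0.057915 + 0.004251 = 0.742056
The burglary-present share is 0.057915 + 0.004251 = 0.062166.
Hence the posterior is 0.062166/0.742056 ≈ 0.0838.

Now condition on the additional information:
P(¬alarm | earthquake) = 0.5×0.74 + 0.15×0.26 = 0.370000 + 0.039000 = 0.409000
The burglary-present share is 0.15×0.26 = 0.039000.
Hence the posterior is 0.039000/0.409000 ≈ 0.0954.

P(burglary | ¬alarm) ≈ 0.0838; P(burglary | ¬alarm, earthquake) ≈ 0.0954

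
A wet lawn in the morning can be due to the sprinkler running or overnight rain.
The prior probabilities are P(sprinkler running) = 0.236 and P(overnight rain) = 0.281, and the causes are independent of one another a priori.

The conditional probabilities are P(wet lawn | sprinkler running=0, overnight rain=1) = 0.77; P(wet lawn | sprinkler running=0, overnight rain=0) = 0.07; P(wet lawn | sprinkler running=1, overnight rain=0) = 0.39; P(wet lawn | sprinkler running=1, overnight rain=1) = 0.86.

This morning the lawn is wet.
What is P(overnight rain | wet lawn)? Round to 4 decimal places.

P(overnight rain | wet lawn) ≈ 0.6800

Enumerate the 4 (sprinkler running, overnight rain) configurations and weight by the priors:
  P(wet lawn) = 0.07·0.764·0.719 + 0.77·0.764·0.281 + 0.39·0.236·0.719 + 0.86·0.236·0.281
        = 0.038452 + 0.165307 + 0.066177 + 0.057032 = 0.326968
Keeping only the overnight rain-present terms gives 0.222339, so
  P(overnight rain | wet lawn) = 0.222339 / 0.326968 ≈ 0.6800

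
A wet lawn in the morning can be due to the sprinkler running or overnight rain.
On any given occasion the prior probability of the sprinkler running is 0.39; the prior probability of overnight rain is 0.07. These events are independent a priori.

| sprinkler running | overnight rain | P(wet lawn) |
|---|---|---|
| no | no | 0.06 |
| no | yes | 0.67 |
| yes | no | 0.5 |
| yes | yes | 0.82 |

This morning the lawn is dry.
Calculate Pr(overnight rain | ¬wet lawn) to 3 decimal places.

Pr(overnight rain | ¬wet lawn) ≈ 0.026

P(¬wet lawn) = 0.94*0.61*0.93 + 0.33*0.61*0.07 + 0.5*0.39*0.93 + 0.18*0.39*0.07 = 0.533262 + 0.014091 + 0.181350 + 0.004914 = 0.733617
Restricting to configurations with overnight rain present: 0.014091 + 0.004914 = 0.019005.
P(overnight rain | ¬wet lawn) = 0.019005 / 0.733617 ≈ 0.026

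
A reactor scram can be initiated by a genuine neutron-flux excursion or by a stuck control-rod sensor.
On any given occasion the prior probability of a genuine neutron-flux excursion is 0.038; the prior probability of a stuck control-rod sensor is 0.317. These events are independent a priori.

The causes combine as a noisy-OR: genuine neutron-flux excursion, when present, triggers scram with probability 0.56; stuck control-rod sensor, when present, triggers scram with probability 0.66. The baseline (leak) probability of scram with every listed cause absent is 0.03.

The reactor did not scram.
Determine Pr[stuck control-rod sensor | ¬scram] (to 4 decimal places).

Pr[stuck control-rod sensor | ¬scram] ≈ 0.1363

Under noisy-OR, P(scram | causes) = 1 − (1−0.03)·∏(1−qᵢ) over the active causes.
P(¬scram) = 0.97*0.962*0.683 + 0.3298*0.962*0.317 + 0.4268*0.038*0.683 + 0.145112*0.038*0.317 = 0.637335 + 0.100574 + 0.011077 + 0.001748 = 0.750734
Restricting to configurations with stuck control-rod sensor present: 0.100574 + 0.001748 = 0.102322.
Hence the posterior is 0.102322/0.750734 ≈ 0.1363.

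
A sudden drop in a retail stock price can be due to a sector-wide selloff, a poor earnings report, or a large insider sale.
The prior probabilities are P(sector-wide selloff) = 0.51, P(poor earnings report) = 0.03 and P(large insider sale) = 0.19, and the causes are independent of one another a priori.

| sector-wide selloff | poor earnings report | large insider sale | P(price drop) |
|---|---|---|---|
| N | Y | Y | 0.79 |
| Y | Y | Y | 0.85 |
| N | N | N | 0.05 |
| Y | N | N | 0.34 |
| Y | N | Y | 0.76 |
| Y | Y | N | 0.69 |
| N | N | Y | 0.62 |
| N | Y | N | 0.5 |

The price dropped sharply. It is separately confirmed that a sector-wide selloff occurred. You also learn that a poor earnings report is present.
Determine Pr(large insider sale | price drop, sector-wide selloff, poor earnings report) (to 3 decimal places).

Pr(large insider sale | price drop, sector-wide selloff, poor earnings report) ≈ 0.224

By total probability over both values of large insider sale:
  P(price drop | sector-wide selloff, poor earnings report) = 0.69*0.81 + 0.85*0.19
        = 0.558900 + 0.161500 = 0.720400
The terms with large insider sale present sum to 0.161500, so
  P(large insider sale | price drop, sector-wide selloff, poor earnings report) = 0.161500 / 0.720400 ≈ 0.224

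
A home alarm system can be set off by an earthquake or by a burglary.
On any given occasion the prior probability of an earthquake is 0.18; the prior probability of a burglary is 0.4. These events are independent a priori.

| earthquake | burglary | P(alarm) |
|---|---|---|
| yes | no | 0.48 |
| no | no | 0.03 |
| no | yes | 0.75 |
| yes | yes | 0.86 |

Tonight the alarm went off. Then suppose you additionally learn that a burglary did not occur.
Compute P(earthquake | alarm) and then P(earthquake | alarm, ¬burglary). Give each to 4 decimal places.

P(earthquake | alarm) ≈ 0.3037; P(earthquake | alarm, ¬burglary) ≈ 0.7784

Numerator (weight on configurations with earthquake): 0.051840 + 0.061920 = 0.113760
The normalizing constant is 0.03×0.82×0.6 + 0.75×0.82×0.4 + 0.48×0.18×0.6 + 0.86×0.18×0.4 = 0.374520
P(earthquake | alarm) = 0.113760/0.374520 ≈ 0.3037

Now condition on the additional information:
P(alarm | ¬burglary) = 0.03×0.82 + 0.48×0.18 = 0.024600 + 0.086400 = 0.111000
Restricting to configurations with earthquake present: 0.48×0.18 = 0.086400.
Hence the posterior is 0.086400/0.111000 ≈ 0.7784.
Ruling out burglary raises the posterior on earthquake — the flip side of explaining away.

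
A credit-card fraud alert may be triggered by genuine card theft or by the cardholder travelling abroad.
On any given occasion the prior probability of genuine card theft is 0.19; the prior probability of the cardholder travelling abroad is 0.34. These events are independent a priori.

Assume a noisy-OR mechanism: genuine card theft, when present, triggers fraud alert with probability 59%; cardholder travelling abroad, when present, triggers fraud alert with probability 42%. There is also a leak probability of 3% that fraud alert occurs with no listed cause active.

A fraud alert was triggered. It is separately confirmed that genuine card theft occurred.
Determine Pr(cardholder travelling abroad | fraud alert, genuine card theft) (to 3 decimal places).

Under noisy-OR, P(fraud alert | causes) = 1 − (1−0.03)·∏(1−qᵢ) over the active causes.
Enumerate both values of cardholder travelling abroad and weight by the priors:
  P(fraud alert | genuine card theft) = 0.6023*0.66 + 0.769334*0.34
        = 0.397518 + 0.261574 = 0.659092
Keeping only the cardholder travelling abroad-present terms gives 0.261574, so
  P(cardholder travelling abroad | fraud alert, genuine card theft) = 0.261574 / 0.659092 ≈ 0.397

Pr(cardholder travelling abroad | fraud alert, genuine card theft) ≈ 0.397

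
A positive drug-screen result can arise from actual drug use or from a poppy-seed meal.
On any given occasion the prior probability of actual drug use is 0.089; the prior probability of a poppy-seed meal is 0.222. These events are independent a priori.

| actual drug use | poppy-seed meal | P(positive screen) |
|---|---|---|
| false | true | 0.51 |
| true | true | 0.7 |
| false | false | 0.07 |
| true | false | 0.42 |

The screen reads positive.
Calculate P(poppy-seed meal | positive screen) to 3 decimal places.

P(poppy-seed meal | positive screen) ≈ 0.598

Enumerate the 4 (actual drug use, poppy-seed meal) configurations and weight by the priors:
  P(positive screen) = 0.07·0.911·0.778 + 0.51·0.911·0.222 + 0.42·0.089·0.778 + 0.7·0.089·0.222
        = 0.049613 + 0.103143 + 0.029082 + 0.013831 = 0.195669
Configurations with poppy-seed meal contribute 0.116974, so
  P(poppy-seed meal | positive screen) = 0.116974 / 0.195669 ≈ 0.598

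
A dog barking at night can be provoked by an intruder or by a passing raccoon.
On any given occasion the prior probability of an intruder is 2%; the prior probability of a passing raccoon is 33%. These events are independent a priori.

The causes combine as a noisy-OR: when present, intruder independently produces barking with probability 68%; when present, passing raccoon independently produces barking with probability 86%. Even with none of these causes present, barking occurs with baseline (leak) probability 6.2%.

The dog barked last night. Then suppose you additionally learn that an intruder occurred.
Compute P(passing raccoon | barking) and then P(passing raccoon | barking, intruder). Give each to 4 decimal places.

Under noisy-OR, P(barking | causes) = 1 − (1−0.062)·∏(1−qᵢ) over the active causes.
Numerator (weight on configurations with passing raccoon): 0.280931 + 0.006323 = 0.287254
Denominator P(barking): 0.062*0.98*0.67 + 0.86868*0.98*0.33 + 0.69984*0.02*0.67 + 0.957978*0.02*0.33 = 0.337341
P(passing raccoon | barking) = 0.287254/0.337341 ≈ 0.8515

Now condition on the additional information:
Enumerate both values of passing raccoon and weight by the priors:
  P(barking | intruder) = 0.69984×0.67 + 0.957978×0.33
        = 0.468893 + 0.316133 = 0.785026
Keeping only the passing raccoon-present terms gives 0.316133, so
  P(passing raccoon | barking, intruder) = 0.316133 / 0.785026 ≈ 0.4027
Conditioning on intruder lowers the posterior on passing raccoon: the classic explaining-away effect in a common-effect structure.

P(passing raccoon | barking) ≈ 0.8515; P(passing raccoon | barking, intruder) ≈ 0.4027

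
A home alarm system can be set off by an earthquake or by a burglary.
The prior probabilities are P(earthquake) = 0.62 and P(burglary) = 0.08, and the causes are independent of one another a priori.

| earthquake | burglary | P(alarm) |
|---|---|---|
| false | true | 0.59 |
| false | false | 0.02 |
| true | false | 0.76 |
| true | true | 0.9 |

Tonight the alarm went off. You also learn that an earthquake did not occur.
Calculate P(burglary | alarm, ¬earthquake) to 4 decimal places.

For the numerator, keep only burglary=true terms: 0.59·0.08 = 0.047200
The normalizing constant is 0.02·0.92 + 0.59·0.08 = 0.065600
P(burglary | alarm, ¬earthquake) = 0.047200/0.065600 ≈ 0.7195

P(burglary | alarm, ¬earthquake) ≈ 0.7195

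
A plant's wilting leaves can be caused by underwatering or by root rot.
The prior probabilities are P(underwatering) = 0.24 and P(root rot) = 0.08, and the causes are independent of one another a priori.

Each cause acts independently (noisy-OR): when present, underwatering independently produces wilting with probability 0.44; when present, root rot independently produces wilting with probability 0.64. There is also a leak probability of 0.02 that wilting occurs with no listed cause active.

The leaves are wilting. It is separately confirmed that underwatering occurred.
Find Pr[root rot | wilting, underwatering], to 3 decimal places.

Pr[root rot | wilting, underwatering] ≈ 0.134

Under noisy-OR, P(wilting | causes) = 1 − (1−0.02)·∏(1−qᵢ) over the active causes.
P(wilting | underwatering) = 0.4512·0.92 + 0.802432·0.08 = 0.415104 + 0.064195 = 0.479299
Of this, 0.064195 comes from 0.802432·0.08 (the root rot=true cases).
So P(root rot | wilting, underwatering) = 0.064195/0.479299 ≈ 0.134.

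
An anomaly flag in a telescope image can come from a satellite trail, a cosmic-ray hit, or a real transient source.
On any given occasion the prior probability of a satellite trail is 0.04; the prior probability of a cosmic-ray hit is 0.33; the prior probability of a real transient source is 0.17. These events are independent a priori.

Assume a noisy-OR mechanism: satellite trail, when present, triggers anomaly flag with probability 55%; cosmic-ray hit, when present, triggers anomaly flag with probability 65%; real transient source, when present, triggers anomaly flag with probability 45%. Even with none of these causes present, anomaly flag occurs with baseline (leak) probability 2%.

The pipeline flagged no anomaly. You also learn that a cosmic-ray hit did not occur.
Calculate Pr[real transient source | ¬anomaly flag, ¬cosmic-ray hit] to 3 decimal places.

Under noisy-OR, P(anomaly flag | causes) = 1 − (1−0.02)·∏(1−qᵢ) over the active causes.
For the numerator, keep only real transient source=true terms: 0.087965 + 0.001649 = 0.089614
Denominator P(¬anomaly flag | ¬cosmic-ray hit): 0.98*0.96*0.83 + 0.539*0.96*0.17 + 0.441*0.04*0.83 + 0.24255*0.04*0.17 = 0.885119
P(real transient source | ¬anomaly flag, ¬cosmic-ray hit) = 0.089614/0.885119 ≈ 0.101

Pr[real transient source | ¬anomaly flag, ¬cosmic-ray hit] ≈ 0.101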